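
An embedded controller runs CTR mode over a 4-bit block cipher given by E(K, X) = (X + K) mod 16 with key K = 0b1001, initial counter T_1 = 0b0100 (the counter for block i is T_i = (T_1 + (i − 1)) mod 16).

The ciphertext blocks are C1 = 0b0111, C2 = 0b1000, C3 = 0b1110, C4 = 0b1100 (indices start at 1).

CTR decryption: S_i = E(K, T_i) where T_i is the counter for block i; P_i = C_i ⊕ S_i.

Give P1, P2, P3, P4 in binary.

P1 = 0b1010, P2 = 0b0110, P3 = 0b0001, P4 = 0b1100

P1: T = 0b0100, S = E(K, T) = 0b1101; 0b0111 ⊕ 0b1101 = 0b1010.
P2: T = 0b0101, S = E(K, T) = 0b1110; 0b1000 ⊕ 0b1110 = 0b0110.
P3: T = 0b0110, S = E(K, T) = 0b1111; 0b1110 ⊕ 0b1111 = 0b0001.
P4: T = 0b0111, S = E(K, T) = 0b0000; 0b1100 ⊕ 0b0000 = 0b1100.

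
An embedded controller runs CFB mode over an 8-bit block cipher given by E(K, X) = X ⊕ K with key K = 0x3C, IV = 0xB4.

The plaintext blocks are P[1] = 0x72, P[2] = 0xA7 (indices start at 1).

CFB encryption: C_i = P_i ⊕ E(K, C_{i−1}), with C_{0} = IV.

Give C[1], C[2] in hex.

C[1]: E(K, 0xB4) = 0x88; 0x72 ⊕ 0x88 = 0xFA.
C[2]: E(K, 0xFA) = 0xC6; 0xA7 ⊕ 0xC6 = 0x61.

C[1] = 0xFA, C[2] = 0x61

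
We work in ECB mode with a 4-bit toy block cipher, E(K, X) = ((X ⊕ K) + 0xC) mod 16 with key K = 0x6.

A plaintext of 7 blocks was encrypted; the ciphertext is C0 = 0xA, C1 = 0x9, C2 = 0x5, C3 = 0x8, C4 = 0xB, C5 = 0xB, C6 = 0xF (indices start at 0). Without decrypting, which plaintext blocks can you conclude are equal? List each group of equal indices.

P4 = P5

ECB encrypts each block independently with the same key, so equal ciphertext blocks imply equal plaintext blocks.
C4 = C5 = 0xB, so P4 = P5.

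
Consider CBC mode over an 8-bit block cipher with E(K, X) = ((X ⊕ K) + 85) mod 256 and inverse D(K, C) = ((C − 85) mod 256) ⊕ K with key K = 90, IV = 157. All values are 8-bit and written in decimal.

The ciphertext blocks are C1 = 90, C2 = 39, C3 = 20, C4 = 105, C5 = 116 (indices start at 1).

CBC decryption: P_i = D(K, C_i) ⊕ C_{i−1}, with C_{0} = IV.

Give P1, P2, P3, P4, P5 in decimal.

P1: D(K, 90) = 95; 95 ⊕ 157 = 194.
P2: D(K, 39) = 136; 136 ⊕ 90 = 210.
P3: D(K, 20) = 229; 229 ⊕ 39 = 194.
P4: D(K, 105) = 78; 78 ⊕ 20 = 90.
P5: D(K, 116) = 69; 69 ⊕ 105 = 44.

P1 = 194, P2 = 210, P3 = 194, P4 = 90, P5 = 44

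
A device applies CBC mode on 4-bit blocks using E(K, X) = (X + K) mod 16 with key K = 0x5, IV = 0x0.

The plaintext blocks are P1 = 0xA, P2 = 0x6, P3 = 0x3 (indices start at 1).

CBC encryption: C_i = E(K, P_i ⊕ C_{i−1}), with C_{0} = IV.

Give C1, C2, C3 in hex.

C1 = 0xF, C2 = 0xE, C3 = 0x2

C1: P1 ⊕ 0x0 = 0xA; E(K, 0xA) = 0xF.
C2: P2 ⊕ 0xF = 0x9; E(K, 0x9) = 0xE.
C3: P3 ⊕ 0xE = 0xD; E(K, 0xD) = 0x2.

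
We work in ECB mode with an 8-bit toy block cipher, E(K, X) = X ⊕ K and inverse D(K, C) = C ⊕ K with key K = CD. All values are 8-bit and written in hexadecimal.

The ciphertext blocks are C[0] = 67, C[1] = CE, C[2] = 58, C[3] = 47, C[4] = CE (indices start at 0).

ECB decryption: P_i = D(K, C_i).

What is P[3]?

P[3]: D(K, 47) = 8A.

P[3] = 8A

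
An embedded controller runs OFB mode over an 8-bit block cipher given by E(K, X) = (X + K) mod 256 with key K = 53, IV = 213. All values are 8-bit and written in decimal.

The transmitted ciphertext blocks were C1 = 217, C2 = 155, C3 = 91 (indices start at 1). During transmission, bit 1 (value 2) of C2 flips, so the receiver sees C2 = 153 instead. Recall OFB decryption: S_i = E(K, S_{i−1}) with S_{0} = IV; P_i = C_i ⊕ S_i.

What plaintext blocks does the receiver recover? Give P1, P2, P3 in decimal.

Only C2 changed, to 153. In OFB, a change in C_i flips the same bit in P_i only; the keystream is unaffected. Decrypting the received ciphertext:
P1: S = E(K, 213) = 10; 217 ⊕ 10 = 211.
P2: S = E(K, 10) = 63; 153 ⊕ 63 = 166.
P3: S = E(K, 63) = 116; 91 ⊕ 116 = 47.
Blocks that differ from the original plaintext: P2.

P1 = 211, P2 = 166, P3 = 47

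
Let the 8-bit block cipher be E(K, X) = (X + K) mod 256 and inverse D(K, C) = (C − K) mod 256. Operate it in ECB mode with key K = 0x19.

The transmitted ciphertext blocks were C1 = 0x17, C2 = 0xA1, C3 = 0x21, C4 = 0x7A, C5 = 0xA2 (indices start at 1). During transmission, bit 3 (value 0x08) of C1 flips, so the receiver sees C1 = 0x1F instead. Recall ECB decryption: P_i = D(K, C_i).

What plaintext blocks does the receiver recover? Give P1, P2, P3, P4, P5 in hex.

Only C1 changed, to 0x1F. In ECB, a change in C_i affects only P_i. Decrypting the received ciphertext:
P1: D(K, 0x1F) = 0x06.
P2: D(K, 0xA1) = 0x88.
P3: D(K, 0x21) = 0x08.
P4: D(K, 0x7A) = 0x61.
P5: D(K, 0xA2) = 0x89.
Blocks that differ from the original plaintext: P1.

P1 = 0x06, P2 = 0x88, P3 = 0x08, P4 = 0x61, P5 = 0x89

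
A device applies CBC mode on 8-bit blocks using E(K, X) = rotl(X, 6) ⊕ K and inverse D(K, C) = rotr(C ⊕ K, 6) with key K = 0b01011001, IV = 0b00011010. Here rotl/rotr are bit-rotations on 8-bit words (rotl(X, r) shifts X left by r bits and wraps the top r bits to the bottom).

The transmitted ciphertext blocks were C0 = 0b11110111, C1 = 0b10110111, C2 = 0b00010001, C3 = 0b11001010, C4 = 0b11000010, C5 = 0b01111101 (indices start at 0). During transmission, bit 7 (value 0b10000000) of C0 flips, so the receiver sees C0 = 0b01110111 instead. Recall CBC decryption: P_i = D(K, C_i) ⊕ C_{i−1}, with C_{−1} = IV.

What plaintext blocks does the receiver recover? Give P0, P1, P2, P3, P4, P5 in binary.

P0 = 0b10100010, P1 = 0b11001100, P2 = 0b10010110, P3 = 0b01011111, P4 = 0b10100100, P5 = 0b01010010

Only C0 changed, to 0b01110111. In CBC, a change in C_i garbles P_i and flips the same bit in P_{i+1}. Decrypting the received ciphertext:
P0: D(K, 0b01110111) = 0b10111000; 0b10111000 ⊕ 0b00011010 = 0b10100010.
P1: D(K, 0b10110111) = 0b10111011; 0b10111011 ⊕ 0b01110111 = 0b11001100.
P2: D(K, 0b00010001) = 0b00100001; 0b00100001 ⊕ 0b10110111 = 0b10010110.
P3: D(K, 0b11001010) = 0b01001110; 0b01001110 ⊕ 0b00010001 = 0b01011111.
P4: D(K, 0b11000010) = 0b01101110; 0b01101110 ⊕ 0b11001010 = 0b10100100.
P5: D(K, 0b01111101) = 0b10010000; 0b10010000 ⊕ 0b11000010 = 0b01010010.
Blocks that differ from the original plaintext: P0, P1.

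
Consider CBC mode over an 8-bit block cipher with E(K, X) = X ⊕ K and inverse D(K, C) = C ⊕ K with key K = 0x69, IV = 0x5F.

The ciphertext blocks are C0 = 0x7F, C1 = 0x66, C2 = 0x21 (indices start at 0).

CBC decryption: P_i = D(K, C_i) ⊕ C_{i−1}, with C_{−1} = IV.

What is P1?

P1: D(K, 0x66) = 0x0F; 0x0F ⊕ 0x7F = 0x70.

P1 = 0x70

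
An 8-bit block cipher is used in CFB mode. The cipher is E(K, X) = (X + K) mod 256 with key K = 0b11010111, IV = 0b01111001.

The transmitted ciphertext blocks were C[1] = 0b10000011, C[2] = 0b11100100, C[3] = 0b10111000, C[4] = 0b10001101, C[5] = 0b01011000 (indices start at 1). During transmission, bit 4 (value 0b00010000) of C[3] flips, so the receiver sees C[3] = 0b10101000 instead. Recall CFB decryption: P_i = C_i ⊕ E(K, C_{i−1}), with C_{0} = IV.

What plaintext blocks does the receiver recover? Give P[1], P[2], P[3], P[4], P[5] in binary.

P[1] = 0b11010011, P[2] = 0b10111110, P[3] = 0b00010011, P[4] = 0b11110010, P[5] = 0b00111100

Only C[3] changed, to 0b10101000. In CFB, a change in C_i flips the same bit in P_i and garbles P_{i+1}. Decrypting the received ciphertext:
P[1]: E(K, 0b01111001) = 0b01010000; 0b10000011 ⊕ 0b01010000 = 0b11010011.
P[2]: E(K, 0b10000011) = 0b01011010; 0b11100100 ⊕ 0b01011010 = 0b10111110.
P[3]: E(K, 0b11100100) = 0b10111011; 0b10101000 ⊕ 0b10111011 = 0b00010011.
P[4]: E(K, 0b10101000) = 0b01111111; 0b10001101 ⊕ 0b01111111 = 0b11110010.
P[5]: E(K, 0b10001101) = 0b01100100; 0b01011000 ⊕ 0b01100100 = 0b00111100.
Blocks that differ from the original plaintext: P[3], P[4].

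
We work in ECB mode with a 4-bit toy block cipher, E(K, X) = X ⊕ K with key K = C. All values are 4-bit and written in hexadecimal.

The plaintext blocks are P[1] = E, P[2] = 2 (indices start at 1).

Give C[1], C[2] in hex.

C[1] = 2, C[2] = E

ECB encryption: C_i = E(K, P_i).
C[1]: E(K, E) = 2.
C[2]: E(K, 2) = E.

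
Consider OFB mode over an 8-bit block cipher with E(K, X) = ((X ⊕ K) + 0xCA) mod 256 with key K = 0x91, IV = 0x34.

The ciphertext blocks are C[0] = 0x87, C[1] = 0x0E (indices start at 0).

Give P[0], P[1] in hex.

P[0] = 0xE8, P[1] = 0xC6

OFB decryption: S_i = E(K, S_{i−1}) with S_{−1} = IV; P_i = C_i ⊕ S_i.
P[0]: S = E(K, 0x34) = 0x6F; 0x87 ⊕ 0x6F = 0xE8.
P[1]: S = E(K, 0x6F) = 0xC8; 0x0E ⊕ 0xC8 = 0xC6.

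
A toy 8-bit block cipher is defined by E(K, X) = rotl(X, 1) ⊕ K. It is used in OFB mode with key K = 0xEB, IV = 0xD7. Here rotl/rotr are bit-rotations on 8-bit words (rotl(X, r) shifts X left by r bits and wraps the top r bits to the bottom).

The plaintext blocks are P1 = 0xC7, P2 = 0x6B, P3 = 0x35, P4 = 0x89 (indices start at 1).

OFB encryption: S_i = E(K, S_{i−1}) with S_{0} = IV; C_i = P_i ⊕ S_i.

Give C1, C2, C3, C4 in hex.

C1 = 0x83, C2 = 0x08, C3 = 0x18, C4 = 0x38

C1: S = E(K, 0xD7) = 0x44; 0xC7 ⊕ 0x44 = 0x83.
C2: S = E(K, 0x44) = 0x63; 0x6B ⊕ 0x63 = 0x08.
C3: S = E(K, 0x63) = 0x2D; 0x35 ⊕ 0x2D = 0x18.
C4: S = E(K, 0x2D) = 0xB1; 0x89 ⊕ 0xB1 = 0x38.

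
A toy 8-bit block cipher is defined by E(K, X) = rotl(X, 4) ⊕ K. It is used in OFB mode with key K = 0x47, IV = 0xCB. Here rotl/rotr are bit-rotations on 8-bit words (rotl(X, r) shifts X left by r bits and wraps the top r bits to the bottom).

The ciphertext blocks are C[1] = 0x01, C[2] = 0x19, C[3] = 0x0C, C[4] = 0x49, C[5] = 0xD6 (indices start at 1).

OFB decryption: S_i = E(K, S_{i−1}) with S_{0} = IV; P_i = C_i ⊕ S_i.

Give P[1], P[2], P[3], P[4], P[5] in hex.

P[1]: S = E(K, 0xCB) = 0xFB; 0x01 ⊕ 0xFB = 0xFA.
P[2]: S = E(K, 0xFB) = 0xF8; 0x19 ⊕ 0xF8 = 0xE1.
P[3]: S = E(K, 0xF8) = 0xC8; 0x0C ⊕ 0xC8 = 0xC4.
P[4]: S = E(K, 0xC8) = 0xCB; 0x49 ⊕ 0xCB = 0x82.
P[5]: S = E(K, 0xCB) = 0xFB; 0xD6 ⊕ 0xFB = 0x2D.

P[1] = 0xFA, P[2] = 0xE1, P[3] = 0xC4, P[4] = 0x82, P[5] = 0x2D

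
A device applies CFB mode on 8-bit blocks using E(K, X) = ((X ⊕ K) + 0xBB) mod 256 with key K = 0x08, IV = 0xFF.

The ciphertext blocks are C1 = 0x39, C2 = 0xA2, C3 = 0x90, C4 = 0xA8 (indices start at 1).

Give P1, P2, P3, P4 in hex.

CFB decryption: P_i = C_i ⊕ E(K, C_{i−1}), with C_{0} = IV.
P1: E(K, 0xFF) = 0xB2; 0x39 ⊕ 0xB2 = 0x8B.
P2: E(K, 0x39) = 0xEC; 0xA2 ⊕ 0xEC = 0x4E.
P3: E(K, 0xA2) = 0x65; 0x90 ⊕ 0x65 = 0xF5.
P4: E(K, 0x90) = 0x53; 0xA8 ⊕ 0x53 = 0xFB.

P1 = 0x8B, P2 = 0x4E, P3 = 0xF5, P4 = 0xFB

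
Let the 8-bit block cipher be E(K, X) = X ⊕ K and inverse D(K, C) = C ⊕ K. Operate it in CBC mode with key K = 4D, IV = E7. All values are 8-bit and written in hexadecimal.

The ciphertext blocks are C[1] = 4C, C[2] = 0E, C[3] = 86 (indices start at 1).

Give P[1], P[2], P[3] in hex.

CBC decryption: P_i = D(K, C_i) ⊕ C_{i−1}, with C_{0} = IV.
P[1]: D(K, 4C) = 01; 01 ⊕ E7 = E6.
P[2]: D(K, 0E) = 43; 43 ⊕ 4C = 0F.
P[3]: D(K, 86) = CB; CB ⊕ 0E = C5.

P[1] = E6, P[2] = 0F, P[3] = C5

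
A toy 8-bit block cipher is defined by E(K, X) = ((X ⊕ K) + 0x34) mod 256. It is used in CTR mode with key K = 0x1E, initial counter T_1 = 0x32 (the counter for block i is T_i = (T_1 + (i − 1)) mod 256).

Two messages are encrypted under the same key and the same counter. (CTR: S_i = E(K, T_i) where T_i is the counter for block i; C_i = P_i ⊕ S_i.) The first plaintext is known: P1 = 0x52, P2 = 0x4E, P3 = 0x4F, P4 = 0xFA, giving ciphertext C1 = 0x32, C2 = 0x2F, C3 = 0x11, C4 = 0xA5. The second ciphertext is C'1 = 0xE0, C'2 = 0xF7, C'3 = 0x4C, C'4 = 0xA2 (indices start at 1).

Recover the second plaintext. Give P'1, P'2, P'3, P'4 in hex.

In CTR with a reused counter, both messages share the same keystream S_i, so C_i ⊕ C'_i = P_i ⊕ P'_i and thus P'_i = P_i ⊕ C_i ⊕ C'_i.
P'1: 0x52 ⊕ 0x32 ⊕ 0xE0 = 0x80.
P'2: 0x4E ⊕ 0x2F ⊕ 0xF7 = 0x96.
P'3: 0x4F ⊕ 0x11 ⊕ 0x4C = 0x12.
P'4: 0xFA ⊕ 0xA5 ⊕ 0xA2 = 0xFD.

P'1 = 0x80, P'2 = 0x96, P'3 = 0x12, P'4 = 0xFD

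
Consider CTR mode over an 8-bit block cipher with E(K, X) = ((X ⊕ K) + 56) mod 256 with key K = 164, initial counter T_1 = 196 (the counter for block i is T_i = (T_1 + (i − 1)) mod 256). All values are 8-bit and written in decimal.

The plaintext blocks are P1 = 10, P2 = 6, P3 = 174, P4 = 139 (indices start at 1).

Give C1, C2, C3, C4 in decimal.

C1 = 146, C2 = 159, C3 = 52, C4 = 16

CTR encryption: S_i = E(K, T_i) where T_i is the counter for block i; C_i = P_i ⊕ S_i.
C1: T = 196, S = E(K, T) = 152; 10 ⊕ 152 = 146.
C2: T = 197, S = E(K, T) = 153; 6 ⊕ 153 = 159.
C3: T = 198, S = E(K, T) = 154; 174 ⊕ 154 = 52.
C4: T = 199, S = E(K, T) = 155; 139 ⊕ 155 = 16.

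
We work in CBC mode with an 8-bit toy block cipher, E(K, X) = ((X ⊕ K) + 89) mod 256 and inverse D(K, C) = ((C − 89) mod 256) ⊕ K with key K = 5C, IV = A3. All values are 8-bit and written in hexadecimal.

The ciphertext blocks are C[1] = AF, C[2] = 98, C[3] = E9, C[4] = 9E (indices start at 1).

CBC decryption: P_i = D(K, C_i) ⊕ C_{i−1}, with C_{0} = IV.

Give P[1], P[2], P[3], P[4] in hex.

P[1] = D9, P[2] = FC, P[3] = A4, P[4] = A0

P[1]: D(K, AF) = 7A; 7A ⊕ A3 = D9.
P[2]: D(K, 98) = 53; 53 ⊕ AF = FC.
P[3]: D(K, E9) = 3C; 3C ⊕ 98 = A4.
P[4]: D(K, 9E) = 49; 49 ⊕ E9 = A0.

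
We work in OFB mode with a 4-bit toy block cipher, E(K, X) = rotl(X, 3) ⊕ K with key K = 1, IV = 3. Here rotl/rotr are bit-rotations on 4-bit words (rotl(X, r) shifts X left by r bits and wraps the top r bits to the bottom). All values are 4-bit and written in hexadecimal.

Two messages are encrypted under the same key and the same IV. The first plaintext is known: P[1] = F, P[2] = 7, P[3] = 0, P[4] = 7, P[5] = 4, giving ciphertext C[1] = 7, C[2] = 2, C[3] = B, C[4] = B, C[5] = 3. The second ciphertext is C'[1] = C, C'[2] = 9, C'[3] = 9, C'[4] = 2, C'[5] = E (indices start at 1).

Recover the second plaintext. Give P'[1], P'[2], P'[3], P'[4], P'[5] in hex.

In OFB with a reused IV, both messages share the same keystream S_i, so C_i ⊕ C'_i = P_i ⊕ P'_i and thus P'_i = P_i ⊕ C_i ⊕ C'_i.
P'[1]: F ⊕ 7 ⊕ C = 4.
P'[2]: 7 ⊕ 2 ⊕ 9 = C.
P'[3]: 0 ⊕ B ⊕ 9 = 2.
P'[4]: 7 ⊕ B ⊕ 2 = E.
P'[5]: 4 ⊕ 3 ⊕ E = 9.

P'[1] = 4, P'[2] = C, P'[3] = 2, P'[4] = E, P'[5] = 9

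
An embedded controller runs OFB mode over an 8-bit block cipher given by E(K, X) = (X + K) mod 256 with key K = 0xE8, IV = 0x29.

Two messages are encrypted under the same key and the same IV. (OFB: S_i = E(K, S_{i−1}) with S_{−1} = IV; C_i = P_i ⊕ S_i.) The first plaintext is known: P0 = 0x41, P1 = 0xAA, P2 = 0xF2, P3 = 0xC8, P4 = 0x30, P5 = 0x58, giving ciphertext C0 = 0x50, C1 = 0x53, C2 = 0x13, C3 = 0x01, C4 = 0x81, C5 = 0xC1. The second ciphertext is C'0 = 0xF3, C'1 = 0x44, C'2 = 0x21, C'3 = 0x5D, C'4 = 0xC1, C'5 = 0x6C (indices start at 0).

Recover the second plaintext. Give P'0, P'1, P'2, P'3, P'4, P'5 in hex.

P'0 = 0xE2, P'1 = 0xBD, P'2 = 0xC0, P'3 = 0x94, P'4 = 0x70, P'5 = 0xF5

In OFB with a reused IV, both messages share the same keystream S_i, so C_i ⊕ C'_i = P_i ⊕ P'_i and thus P'_i = P_i ⊕ C_i ⊕ C'_i.
P'0: 0x41 ⊕ 0x50 ⊕ 0xF3 = 0xE2.
P'1: 0xAA ⊕ 0x53 ⊕ 0x44 = 0xBD.
P'2: 0xF2 ⊕ 0x13 ⊕ 0x21 = 0xC0.
P'3: 0xC8 ⊕ 0x01 ⊕ 0x5D = 0x94.
P'4: 0x30 ⊕ 0x81 ⊕ 0xC1 = 0x70.
P'5: 0x58 ⊕ 0xC1 ⊕ 0x6C = 0xF5.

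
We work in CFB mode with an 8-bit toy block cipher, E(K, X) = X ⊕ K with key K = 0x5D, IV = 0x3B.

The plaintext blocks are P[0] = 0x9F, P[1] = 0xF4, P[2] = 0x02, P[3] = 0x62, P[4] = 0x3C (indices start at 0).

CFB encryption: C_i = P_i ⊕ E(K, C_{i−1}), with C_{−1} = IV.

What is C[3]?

C[3] = 0x30

C[0]: E(K, 0x3B) = 0x66; 0x9F ⊕ 0x66 = 0xF9.
C[1]: E(K, 0xF9) = 0xA4; 0xF4 ⊕ 0xA4 = 0x50.
C[2]: E(K, 0x50) = 0x0D; 0x02 ⊕ 0x0D = 0x0F.
C[3]: E(K, 0x0F) = 0x52; 0x62 ⊕ 0x52 = 0x30.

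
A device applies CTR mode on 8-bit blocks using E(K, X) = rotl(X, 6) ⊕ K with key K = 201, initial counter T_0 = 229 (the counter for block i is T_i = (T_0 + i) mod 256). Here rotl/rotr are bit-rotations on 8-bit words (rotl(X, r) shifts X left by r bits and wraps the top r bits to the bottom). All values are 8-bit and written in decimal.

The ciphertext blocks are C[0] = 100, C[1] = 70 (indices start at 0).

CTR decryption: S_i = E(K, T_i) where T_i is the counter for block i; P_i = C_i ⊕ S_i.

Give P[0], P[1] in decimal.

P[0] = 212, P[1] = 54

P[0]: T = 229, S = E(K, T) = 176; 100 ⊕ 176 = 212.
P[1]: T = 230, S = E(K, T) = 112; 70 ⊕ 112 = 54.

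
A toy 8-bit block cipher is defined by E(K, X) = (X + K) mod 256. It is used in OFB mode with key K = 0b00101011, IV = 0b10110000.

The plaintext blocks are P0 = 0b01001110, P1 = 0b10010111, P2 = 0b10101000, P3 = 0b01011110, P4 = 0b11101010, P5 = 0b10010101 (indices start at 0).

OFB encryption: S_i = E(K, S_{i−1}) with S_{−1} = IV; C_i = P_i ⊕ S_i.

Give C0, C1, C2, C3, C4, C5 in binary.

C0: S = E(K, 0b10110000) = 0b11011011; 0b01001110 ⊕ 0b11011011 = 0b10010101.
C1: S = E(K, 0b11011011) = 0b00000110; 0b10010111 ⊕ 0b00000110 = 0b10010001.
C2: S = E(K, 0b00000110) = 0b00110001; 0b10101000 ⊕ 0b00110001 = 0b10011001.
C3: S = E(K, 0b00110001) = 0b01011100; 0b01011110 ⊕ 0b01011100 = 0b00000010.
C4: S = E(K, 0b01011100) = 0b10000111; 0b11101010 ⊕ 0b10000111 = 0b01101101.
C5: S = E(K, 0b10000111) = 0b10110010; 0b10010101 ⊕ 0b10110010 = 0b00100111.

C0 = 0b10010101, C1 = 0b10010001, C2 = 0b10011001, C3 = 0b00000010, C4 = 0b01101101, C5 = 0b00100111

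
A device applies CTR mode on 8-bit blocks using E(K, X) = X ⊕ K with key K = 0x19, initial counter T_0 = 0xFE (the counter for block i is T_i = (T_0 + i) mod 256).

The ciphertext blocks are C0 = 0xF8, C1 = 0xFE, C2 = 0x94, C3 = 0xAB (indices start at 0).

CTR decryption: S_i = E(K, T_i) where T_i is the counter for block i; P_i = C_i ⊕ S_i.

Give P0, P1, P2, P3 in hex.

P0: T = 0xFE, S = E(K, T) = 0xE7; 0xF8 ⊕ 0xE7 = 0x1F.
P1: T = 0xFF, S = E(K, T) = 0xE6; 0xFE ⊕ 0xE6 = 0x18.
P2: T = 0x00, S = E(K, T) = 0x19; 0x94 ⊕ 0x19 = 0x8D.
P3: T = 0x01, S = E(K, T) = 0x18; 0xAB ⊕ 0x18 = 0xB3.

P0 = 0x1F, P1 = 0x18, P2 = 0x8D, P3 = 0xB3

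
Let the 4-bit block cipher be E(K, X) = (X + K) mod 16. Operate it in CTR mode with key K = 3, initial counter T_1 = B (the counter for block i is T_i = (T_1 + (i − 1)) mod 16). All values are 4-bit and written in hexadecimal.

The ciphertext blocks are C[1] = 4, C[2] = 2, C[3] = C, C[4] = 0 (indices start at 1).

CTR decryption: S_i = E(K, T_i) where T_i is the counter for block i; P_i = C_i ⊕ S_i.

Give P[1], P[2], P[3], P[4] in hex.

P[1] = A, P[2] = D, P[3] = C, P[4] = 1

P[1]: T = B, S = E(K, T) = E; 4 ⊕ E = A.
P[2]: T = C, S = E(K, T) = F; 2 ⊕ F = D.
P[3]: T = D, S = E(K, T) = 0; C ⊕ 0 = C.
P[4]: T = E, S = E(K, T) = 1; 0 ⊕ 1 = 1.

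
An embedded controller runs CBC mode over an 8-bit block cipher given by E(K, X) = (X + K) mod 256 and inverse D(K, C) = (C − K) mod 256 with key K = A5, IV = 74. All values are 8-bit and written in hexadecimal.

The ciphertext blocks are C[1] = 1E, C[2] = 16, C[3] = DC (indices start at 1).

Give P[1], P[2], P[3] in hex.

P[1] = 0D, P[2] = 6F, P[3] = 21

CBC decryption: P_i = D(K, C_i) ⊕ C_{i−1}, with C_{0} = IV.
P[1]: D(K, 1E) = 79; 79 ⊕ 74 = 0D.
P[2]: D(K, 16) = 71; 71 ⊕ 1E = 6F.
P[3]: D(K, DC) = 37; 37 ⊕ 16 = 21.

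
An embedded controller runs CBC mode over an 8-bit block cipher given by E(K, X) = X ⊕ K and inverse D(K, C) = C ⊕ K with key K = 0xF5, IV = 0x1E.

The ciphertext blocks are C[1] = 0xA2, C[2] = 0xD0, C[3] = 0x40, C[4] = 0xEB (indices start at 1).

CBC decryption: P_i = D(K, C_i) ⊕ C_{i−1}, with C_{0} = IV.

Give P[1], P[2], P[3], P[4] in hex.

P[1] = 0x49, P[2] = 0x87, P[3] = 0x65, P[4] = 0x5E

P[1]: D(K, 0xA2) = 0x57; 0x57 ⊕ 0x1E = 0x49.
P[2]: D(K, 0xD0) = 0x25; 0x25 ⊕ 0xA2 = 0x87.
P[3]: D(K, 0x40) = 0xB5; 0xB5 ⊕ 0xD0 = 0x65.
P[4]: D(K, 0xEB) = 0x1E; 0x1E ⊕ 0x40 = 0x5E.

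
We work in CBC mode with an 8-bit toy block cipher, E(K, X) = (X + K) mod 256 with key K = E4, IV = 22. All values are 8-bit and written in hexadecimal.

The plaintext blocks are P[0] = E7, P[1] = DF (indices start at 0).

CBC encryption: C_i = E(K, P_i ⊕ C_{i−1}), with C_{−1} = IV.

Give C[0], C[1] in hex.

C[0]: P[0] ⊕ 22 = C5; E(K, C5) = A9.
C[1]: P[1] ⊕ A9 = 76; E(K, 76) = 5A.

C[0] = A9, C[1] = 5A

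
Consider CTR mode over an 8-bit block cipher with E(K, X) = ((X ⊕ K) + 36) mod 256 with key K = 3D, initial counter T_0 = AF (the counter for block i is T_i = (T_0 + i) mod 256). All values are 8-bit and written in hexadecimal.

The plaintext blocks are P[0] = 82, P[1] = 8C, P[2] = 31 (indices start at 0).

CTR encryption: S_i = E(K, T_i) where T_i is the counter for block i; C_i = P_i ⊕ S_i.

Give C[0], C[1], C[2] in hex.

C[0] = 4A, C[1] = 4F, C[2] = F3

C[0]: T = AF, S = E(K, T) = C8; 82 ⊕ C8 = 4A.
C[1]: T = B0, S = E(K, T) = C3; 8C ⊕ C3 = 4F.
C[2]: T = B1, S = E(K, T) = C2; 31 ⊕ C2 = F3.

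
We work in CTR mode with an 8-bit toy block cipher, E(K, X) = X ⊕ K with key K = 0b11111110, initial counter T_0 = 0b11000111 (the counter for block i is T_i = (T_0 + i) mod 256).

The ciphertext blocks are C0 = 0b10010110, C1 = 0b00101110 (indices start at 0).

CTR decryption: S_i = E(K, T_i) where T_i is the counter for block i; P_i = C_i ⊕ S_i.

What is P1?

P1 = 0b00011000

P1: T = 0b11001000, S = E(K, T) = 0b00110110; 0b00101110 ⊕ 0b00110110 = 0b00011000.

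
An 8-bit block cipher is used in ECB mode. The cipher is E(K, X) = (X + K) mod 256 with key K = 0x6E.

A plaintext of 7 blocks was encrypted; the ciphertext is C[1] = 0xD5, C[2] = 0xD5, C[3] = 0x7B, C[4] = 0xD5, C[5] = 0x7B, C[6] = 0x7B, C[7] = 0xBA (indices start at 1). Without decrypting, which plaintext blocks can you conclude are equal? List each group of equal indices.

ECB encrypts each block independently with the same key, so equal ciphertext blocks imply equal plaintext blocks.
C[1] = C[2] = C[4] = 0xD5, so P[1] = P[2] = P[4].
C[3] = C[5] = C[6] = 0x7B, so P[3] = P[5] = P[6].

P[1] = P[2] = P[4]; P[3] = P[5] = P[6]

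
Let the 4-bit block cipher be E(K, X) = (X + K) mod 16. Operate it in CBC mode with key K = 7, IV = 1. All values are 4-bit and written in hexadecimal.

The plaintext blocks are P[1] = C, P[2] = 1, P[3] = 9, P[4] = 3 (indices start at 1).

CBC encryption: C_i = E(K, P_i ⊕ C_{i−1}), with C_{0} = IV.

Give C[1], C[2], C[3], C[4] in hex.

C[1]: P[1] ⊕ 1 = D; E(K, D) = 4.
C[2]: P[2] ⊕ 4 = 5; E(K, 5) = C.
C[3]: P[3] ⊕ C = 5; E(K, 5) = C.
C[4]: P[4] ⊕ C = F; E(K, F) = 6.

C[1] = 4, C[2] = C, C[3] = C, C[4] = 6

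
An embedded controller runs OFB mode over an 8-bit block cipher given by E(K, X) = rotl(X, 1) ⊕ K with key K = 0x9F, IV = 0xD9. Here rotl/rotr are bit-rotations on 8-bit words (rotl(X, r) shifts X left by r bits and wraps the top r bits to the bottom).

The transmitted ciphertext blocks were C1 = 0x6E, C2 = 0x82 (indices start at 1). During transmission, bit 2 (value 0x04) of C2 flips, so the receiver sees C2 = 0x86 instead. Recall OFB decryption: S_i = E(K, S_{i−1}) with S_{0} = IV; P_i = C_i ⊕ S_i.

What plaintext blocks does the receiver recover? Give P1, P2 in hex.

Only C2 changed, to 0x86. In OFB, a change in C_i flips the same bit in P_i only; the keystream is unaffected. Decrypting the received ciphertext:
P1: S = E(K, 0xD9) = 0x2C; 0x6E ⊕ 0x2C = 0x42.
P2: S = E(K, 0x2C) = 0xC7; 0x86 ⊕ 0xC7 = 0x41.
Blocks that differ from the original plaintext: P2.

P1 = 0x42, P2 = 0x41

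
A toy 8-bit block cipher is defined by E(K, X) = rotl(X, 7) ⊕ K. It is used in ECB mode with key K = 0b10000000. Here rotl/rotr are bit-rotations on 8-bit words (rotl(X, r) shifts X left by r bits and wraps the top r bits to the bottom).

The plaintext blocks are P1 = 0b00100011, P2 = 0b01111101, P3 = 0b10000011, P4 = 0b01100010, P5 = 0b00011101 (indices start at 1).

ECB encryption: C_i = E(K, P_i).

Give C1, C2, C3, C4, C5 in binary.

C1: E(K, 0b00100011) = 0b00010001.
C2: E(K, 0b01111101) = 0b00111110.
C3: E(K, 0b10000011) = 0b01000001.
C4: E(K, 0b01100010) = 0b10110001.
C5: E(K, 0b00011101) = 0b00001110.

C1 = 0b00010001, C2 = 0b00111110, C3 = 0b01000001, C4 = 0b10110001, C5 = 0b00001110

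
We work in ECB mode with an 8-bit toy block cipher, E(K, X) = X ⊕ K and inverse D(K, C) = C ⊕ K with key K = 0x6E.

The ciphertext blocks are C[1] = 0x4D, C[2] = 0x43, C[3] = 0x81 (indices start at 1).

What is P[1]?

P[1] = 0x23

ECB decryption: P_i = D(K, C_i).
P[1]: D(K, 0x4D) = 0x23.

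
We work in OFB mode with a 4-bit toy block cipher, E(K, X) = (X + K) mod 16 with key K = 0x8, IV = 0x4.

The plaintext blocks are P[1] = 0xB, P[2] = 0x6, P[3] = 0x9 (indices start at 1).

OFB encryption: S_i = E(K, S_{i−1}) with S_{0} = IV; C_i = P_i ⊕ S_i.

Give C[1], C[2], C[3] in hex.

C[1]: S = E(K, 0x4) = 0xC; 0xB ⊕ 0xC = 0x7.
C[2]: S = E(K, 0xC) = 0x4; 0x6 ⊕ 0x4 = 0x2.
C[3]: S = E(K, 0x4) = 0xC; 0x9 ⊕ 0xC = 0x5.

C[1] = 0x7, C[2] = 0x2, C[3] = 0x5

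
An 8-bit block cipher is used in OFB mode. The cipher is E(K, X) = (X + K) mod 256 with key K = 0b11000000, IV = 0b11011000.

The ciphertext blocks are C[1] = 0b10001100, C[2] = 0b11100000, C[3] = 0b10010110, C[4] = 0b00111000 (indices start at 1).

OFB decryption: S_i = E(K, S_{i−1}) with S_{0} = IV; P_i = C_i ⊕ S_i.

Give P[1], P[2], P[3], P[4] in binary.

P[1] = 0b00010100, P[2] = 0b10111000, P[3] = 0b10001110, P[4] = 0b11100000

P[1]: S = E(K, 0b11011000) = 0b10011000; 0b10001100 ⊕ 0b10011000 = 0b00010100.
P[2]: S = E(K, 0b10011000) = 0b01011000; 0b11100000 ⊕ 0b01011000 = 0b10111000.
P[3]: S = E(K, 0b01011000) = 0b00011000; 0b10010110 ⊕ 0b00011000 = 0b10001110.
P[4]: S = E(K, 0b00011000) = 0b11011000; 0b00111000 ⊕ 0b11011000 = 0b11100000.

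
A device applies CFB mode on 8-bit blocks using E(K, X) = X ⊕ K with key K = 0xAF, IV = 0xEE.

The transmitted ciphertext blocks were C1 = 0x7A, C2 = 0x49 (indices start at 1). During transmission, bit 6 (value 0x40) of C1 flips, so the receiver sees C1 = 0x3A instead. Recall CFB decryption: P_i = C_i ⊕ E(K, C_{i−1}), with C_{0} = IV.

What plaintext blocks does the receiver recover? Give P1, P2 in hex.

P1 = 0x7B, P2 = 0xDC

Only C1 changed, to 0x3A. In CFB, a change in C_i flips the same bit in P_i and garbles P_{i+1}. Decrypting the received ciphertext:
P1: E(K, 0xEE) = 0x41; 0x3A ⊕ 0x41 = 0x7B.
P2: E(K, 0x3A) = 0x95; 0x49 ⊕ 0x95 = 0xDC.
Blocks that differ from the original plaintext: P1, P2.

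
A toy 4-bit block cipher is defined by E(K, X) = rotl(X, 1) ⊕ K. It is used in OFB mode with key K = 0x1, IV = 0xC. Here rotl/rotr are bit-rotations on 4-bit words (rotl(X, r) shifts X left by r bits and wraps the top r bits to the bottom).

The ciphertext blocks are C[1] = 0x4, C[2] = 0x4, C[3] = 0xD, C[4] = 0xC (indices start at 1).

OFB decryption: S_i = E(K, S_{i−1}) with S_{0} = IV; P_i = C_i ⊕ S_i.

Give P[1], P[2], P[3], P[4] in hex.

P[1] = 0xC, P[2] = 0x4, P[3] = 0xC, P[4] = 0xF

P[1]: S = E(K, 0xC) = 0x8; 0x4 ⊕ 0x8 = 0xC.
P[2]: S = E(K, 0x8) = 0x0; 0x4 ⊕ 0x0 = 0x4.
P[3]: S = E(K, 0x0) = 0x1; 0xD ⊕ 0x1 = 0xC.
P[4]: S = E(K, 0x1) = 0x3; 0xC ⊕ 0x3 = 0xF.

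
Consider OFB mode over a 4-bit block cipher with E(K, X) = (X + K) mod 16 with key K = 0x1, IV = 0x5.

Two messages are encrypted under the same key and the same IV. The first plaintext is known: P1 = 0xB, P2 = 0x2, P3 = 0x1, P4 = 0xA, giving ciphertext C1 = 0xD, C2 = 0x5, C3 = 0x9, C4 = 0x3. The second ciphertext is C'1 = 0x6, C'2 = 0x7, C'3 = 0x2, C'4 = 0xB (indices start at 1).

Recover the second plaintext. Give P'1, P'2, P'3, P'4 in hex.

P'1 = 0x0, P'2 = 0x0, P'3 = 0xA, P'4 = 0x2

In OFB with a reused IV, both messages share the same keystream S_i, so C_i ⊕ C'_i = P_i ⊕ P'_i and thus P'_i = P_i ⊕ C_i ⊕ C'_i.
P'1: 0xB ⊕ 0xD ⊕ 0x6 = 0x0.
P'2: 0x2 ⊕ 0x5 ⊕ 0x7 = 0x0.
P'3: 0x1 ⊕ 0x9 ⊕ 0x2 = 0xA.
P'4: 0xA ⊕ 0x3 ⊕ 0xB = 0x2.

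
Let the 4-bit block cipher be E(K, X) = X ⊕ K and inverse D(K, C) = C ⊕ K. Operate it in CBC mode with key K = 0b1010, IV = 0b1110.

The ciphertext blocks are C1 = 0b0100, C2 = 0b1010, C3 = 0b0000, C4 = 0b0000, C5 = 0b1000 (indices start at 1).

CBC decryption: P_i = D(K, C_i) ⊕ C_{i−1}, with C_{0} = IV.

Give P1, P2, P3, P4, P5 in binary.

P1 = 0b0000, P2 = 0b0100, P3 = 0b0000, P4 = 0b1010, P5 = 0b0010

P1: D(K, 0b0100) = 0b1110; 0b1110 ⊕ 0b1110 = 0b0000.
P2: D(K, 0b1010) = 0b0000; 0b0000 ⊕ 0b0100 = 0b0100.
P3: D(K, 0b0000) = 0b1010; 0b1010 ⊕ 0b1010 = 0b0000.
P4: D(K, 0b0000) = 0b1010; 0b1010 ⊕ 0b0000 = 0b1010.
P5: D(K, 0b1000) = 0b0010; 0b0010 ⊕ 0b0000 = 0b0010.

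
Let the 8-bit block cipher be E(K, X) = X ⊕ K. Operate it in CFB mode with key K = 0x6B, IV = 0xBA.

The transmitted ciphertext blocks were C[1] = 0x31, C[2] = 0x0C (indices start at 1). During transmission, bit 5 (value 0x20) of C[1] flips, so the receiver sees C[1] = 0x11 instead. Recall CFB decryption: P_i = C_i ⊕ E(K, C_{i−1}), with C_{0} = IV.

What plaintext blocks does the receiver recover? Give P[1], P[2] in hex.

P[1] = 0xC0, P[2] = 0x76

Only C[1] changed, to 0x11. In CFB, a change in C_i flips the same bit in P_i and garbles P_{i+1}. Decrypting the received ciphertext:
P[1]: E(K, 0xBA) = 0xD1; 0x11 ⊕ 0xD1 = 0xC0.
P[2]: E(K, 0x11) = 0x7A; 0x0C ⊕ 0x7A = 0x76.
Blocks that differ from the original plaintext: P[1], P[2].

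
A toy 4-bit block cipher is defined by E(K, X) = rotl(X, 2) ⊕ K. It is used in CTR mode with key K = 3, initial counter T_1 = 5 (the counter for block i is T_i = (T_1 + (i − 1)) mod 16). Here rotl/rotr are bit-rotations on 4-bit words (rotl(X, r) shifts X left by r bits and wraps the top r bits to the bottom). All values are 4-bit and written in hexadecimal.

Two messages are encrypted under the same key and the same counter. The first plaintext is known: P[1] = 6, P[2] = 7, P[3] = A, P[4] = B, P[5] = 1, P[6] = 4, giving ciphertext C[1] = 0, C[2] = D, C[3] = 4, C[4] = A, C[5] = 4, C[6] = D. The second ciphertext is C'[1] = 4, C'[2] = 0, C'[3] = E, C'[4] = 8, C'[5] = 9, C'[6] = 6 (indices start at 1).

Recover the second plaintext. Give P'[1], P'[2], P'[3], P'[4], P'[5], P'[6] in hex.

P'[1] = 2, P'[2] = A, P'[3] = 0, P'[4] = 9, P'[5] = C, P'[6] = F

In CTR with a reused counter, both messages share the same keystream S_i, so C_i ⊕ C'_i = P_i ⊕ P'_i and thus P'_i = P_i ⊕ C_i ⊕ C'_i.
P'[1]: 6 ⊕ 0 ⊕ 4 = 2.
P'[2]: 7 ⊕ D ⊕ 0 = A.
P'[3]: A ⊕ 4 ⊕ E = 0.
P'[4]: B ⊕ A ⊕ 8 = 9.
P'[5]: 1 ⊕ 4 ⊕ 9 = C.
P'[6]: 4 ⊕ D ⊕ 6 = F.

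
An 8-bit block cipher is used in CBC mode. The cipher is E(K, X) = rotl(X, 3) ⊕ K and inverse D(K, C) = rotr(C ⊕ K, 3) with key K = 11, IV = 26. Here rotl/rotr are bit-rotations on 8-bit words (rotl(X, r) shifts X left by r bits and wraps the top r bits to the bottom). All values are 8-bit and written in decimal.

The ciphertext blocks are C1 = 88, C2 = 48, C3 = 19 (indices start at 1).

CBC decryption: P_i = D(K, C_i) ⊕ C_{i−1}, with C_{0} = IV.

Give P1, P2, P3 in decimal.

P1 = 112, P2 = 63, P3 = 51

P1: D(K, 88) = 106; 106 ⊕ 26 = 112.
P2: D(K, 48) = 103; 103 ⊕ 88 = 63.
P3: D(K, 19) = 3; 3 ⊕ 48 = 51.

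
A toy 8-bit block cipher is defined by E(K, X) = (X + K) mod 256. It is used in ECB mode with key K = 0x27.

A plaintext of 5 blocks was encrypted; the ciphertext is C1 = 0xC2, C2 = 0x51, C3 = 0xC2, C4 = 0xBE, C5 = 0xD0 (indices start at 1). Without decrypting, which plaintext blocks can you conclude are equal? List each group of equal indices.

P1 = P3

ECB encrypts each block independently with the same key, so equal ciphertext blocks imply equal plaintext blocks.
C1 = C3 = 0xC2, so P1 = P3.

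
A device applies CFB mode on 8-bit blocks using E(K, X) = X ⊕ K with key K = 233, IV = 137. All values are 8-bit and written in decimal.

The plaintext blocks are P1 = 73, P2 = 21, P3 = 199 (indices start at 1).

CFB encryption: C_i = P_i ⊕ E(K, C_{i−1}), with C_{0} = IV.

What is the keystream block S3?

60

C1: E(K, 137) = 96; 73 ⊕ 96 = 41.
C2: E(K, 41) = 192; 21 ⊕ 192 = 213.
C3: E(K, 213) = 60; 199 ⊕ 60 = 251.
So S3 = 60.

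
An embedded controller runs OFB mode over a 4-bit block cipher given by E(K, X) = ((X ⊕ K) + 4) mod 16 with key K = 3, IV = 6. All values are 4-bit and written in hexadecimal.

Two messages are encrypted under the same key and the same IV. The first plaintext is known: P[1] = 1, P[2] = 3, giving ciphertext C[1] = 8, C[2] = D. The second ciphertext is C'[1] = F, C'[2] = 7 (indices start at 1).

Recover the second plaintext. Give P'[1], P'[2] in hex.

In OFB with a reused IV, both messages share the same keystream S_i, so C_i ⊕ C'_i = P_i ⊕ P'_i and thus P'_i = P_i ⊕ C_i ⊕ C'_i.
P'[1]: 1 ⊕ 8 ⊕ F = 6.
P'[2]: 3 ⊕ D ⊕ 7 = 9.

P'[1] = 6, P'[2] = 9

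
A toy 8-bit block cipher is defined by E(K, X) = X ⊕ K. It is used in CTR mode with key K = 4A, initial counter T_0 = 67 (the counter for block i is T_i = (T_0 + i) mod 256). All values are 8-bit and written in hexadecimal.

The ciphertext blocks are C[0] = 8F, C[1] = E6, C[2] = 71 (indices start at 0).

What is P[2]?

P[2] = 52

CTR decryption: S_i = E(K, T_i) where T_i is the counter for block i; P_i = C_i ⊕ S_i.
P[2]: T = 69, S = E(K, T) = 23; 71 ⊕ 23 = 52.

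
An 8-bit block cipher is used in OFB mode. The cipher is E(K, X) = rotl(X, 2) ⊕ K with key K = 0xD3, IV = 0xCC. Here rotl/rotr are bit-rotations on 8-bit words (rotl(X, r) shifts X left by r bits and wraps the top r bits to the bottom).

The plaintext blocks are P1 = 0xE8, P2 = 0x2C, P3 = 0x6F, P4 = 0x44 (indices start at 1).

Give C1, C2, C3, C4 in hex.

OFB encryption: S_i = E(K, S_{i−1}) with S_{0} = IV; C_i = P_i ⊕ S_i.
C1: S = E(K, 0xCC) = 0xE0; 0xE8 ⊕ 0xE0 = 0x08.
C2: S = E(K, 0xE0) = 0x50; 0x2C ⊕ 0x50 = 0x7C.
C3: S = E(K, 0x50) = 0x92; 0x6F ⊕ 0x92 = 0xFD.
C4: S = E(K, 0x92) = 0x99; 0x44 ⊕ 0x99 = 0xDD.

C1 = 0x08, C2 = 0x7C, C3 = 0xFD, C4 = 0xDD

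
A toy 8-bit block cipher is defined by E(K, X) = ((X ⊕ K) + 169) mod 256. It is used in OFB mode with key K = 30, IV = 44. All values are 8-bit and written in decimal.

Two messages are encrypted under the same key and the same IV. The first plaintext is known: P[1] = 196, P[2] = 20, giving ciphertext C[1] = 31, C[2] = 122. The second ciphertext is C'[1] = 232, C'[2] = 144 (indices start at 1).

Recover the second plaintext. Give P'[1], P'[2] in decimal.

P'[1] = 51, P'[2] = 254

In OFB with a reused IV, both messages share the same keystream S_i, so C_i ⊕ C'_i = P_i ⊕ P'_i and thus P'_i = P_i ⊕ C_i ⊕ C'_i.
P'[1]: 196 ⊕ 31 ⊕ 232 = 51.
P'[2]: 20 ⊕ 122 ⊕ 144 = 254.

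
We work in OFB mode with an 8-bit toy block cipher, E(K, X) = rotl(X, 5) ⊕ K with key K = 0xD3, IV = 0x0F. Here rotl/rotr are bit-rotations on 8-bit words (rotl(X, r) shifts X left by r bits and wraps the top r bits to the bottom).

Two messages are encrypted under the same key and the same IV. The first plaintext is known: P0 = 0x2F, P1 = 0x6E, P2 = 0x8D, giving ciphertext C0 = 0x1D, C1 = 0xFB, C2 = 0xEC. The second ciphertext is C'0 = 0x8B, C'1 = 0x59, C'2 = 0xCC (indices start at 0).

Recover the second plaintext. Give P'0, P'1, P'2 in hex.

P'0 = 0xB9, P'1 = 0xCC, P'2 = 0xAD

In OFB with a reused IV, both messages share the same keystream S_i, so C_i ⊕ C'_i = P_i ⊕ P'_i and thus P'_i = P_i ⊕ C_i ⊕ C'_i.
P'0: 0x2F ⊕ 0x1D ⊕ 0x8B = 0xB9.
P'1: 0x6E ⊕ 0xFB ⊕ 0x59 = 0xCC.
P'2: 0x8D ⊕ 0xEC ⊕ 0xCC = 0xAD.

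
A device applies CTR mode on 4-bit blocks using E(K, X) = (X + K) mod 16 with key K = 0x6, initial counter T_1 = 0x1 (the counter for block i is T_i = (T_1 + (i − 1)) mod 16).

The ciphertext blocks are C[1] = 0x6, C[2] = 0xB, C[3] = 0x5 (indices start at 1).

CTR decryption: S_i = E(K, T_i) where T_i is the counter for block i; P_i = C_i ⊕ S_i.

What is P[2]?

P[2] = 0x3

P[2]: T = 0x2, S = E(K, T) = 0x8; 0xB ⊕ 0x8 = 0x3.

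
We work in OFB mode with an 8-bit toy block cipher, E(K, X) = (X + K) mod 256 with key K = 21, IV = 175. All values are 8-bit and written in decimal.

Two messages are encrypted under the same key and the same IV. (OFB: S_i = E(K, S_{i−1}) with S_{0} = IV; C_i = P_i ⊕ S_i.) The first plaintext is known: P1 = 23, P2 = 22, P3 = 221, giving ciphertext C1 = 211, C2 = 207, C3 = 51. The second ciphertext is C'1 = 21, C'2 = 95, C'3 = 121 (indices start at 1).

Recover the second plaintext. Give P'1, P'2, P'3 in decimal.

P'1 = 209, P'2 = 134, P'3 = 151

In OFB with a reused IV, both messages share the same keystream S_i, so C_i ⊕ C'_i = P_i ⊕ P'_i and thus P'_i = P_i ⊕ C_i ⊕ C'_i.
P'1: 23 ⊕ 211 ⊕ 21 = 209.
P'2: 22 ⊕ 207 ⊕ 95 = 134.
P'3: 221 ⊕ 51 ⊕ 121 = 151.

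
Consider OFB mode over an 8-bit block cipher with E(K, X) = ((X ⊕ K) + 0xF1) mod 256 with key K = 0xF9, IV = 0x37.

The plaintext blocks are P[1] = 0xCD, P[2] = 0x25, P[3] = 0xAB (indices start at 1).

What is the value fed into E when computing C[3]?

0x37

OFB encryption: S_i = E(K, S_{i−1}) with S_{0} = IV; C_i = P_i ⊕ S_i.
C[1]: S = E(K, 0x37) = 0xBF; 0xCD ⊕ 0xBF = 0x72.
C[2]: S = E(K, 0xBF) = 0x37; 0x25 ⊕ 0x37 = 0x12.
C[3]: S = E(K, 0x37) = 0xBF; 0xAB ⊕ 0xBF = 0x14.
So the input to E for block [3] is 0x37.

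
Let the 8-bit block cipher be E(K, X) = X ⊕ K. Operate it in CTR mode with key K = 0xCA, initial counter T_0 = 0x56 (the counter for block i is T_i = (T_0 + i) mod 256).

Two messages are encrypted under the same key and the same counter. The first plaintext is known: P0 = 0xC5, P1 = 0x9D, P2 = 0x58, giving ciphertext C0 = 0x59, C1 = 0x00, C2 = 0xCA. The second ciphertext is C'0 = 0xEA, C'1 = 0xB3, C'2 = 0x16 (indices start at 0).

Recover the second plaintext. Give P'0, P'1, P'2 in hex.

P'0 = 0x76, P'1 = 0x2E, P'2 = 0x84

In CTR with a reused counter, both messages share the same keystream S_i, so C_i ⊕ C'_i = P_i ⊕ P'_i and thus P'_i = P_i ⊕ C_i ⊕ C'_i.
P'0: 0xC5 ⊕ 0x59 ⊕ 0xEA = 0x76.
P'1: 0x9D ⊕ 0x00 ⊕ 0xB3 = 0x2E.
P'2: 0x58 ⊕ 0xCA ⊕ 0x16 = 0x84.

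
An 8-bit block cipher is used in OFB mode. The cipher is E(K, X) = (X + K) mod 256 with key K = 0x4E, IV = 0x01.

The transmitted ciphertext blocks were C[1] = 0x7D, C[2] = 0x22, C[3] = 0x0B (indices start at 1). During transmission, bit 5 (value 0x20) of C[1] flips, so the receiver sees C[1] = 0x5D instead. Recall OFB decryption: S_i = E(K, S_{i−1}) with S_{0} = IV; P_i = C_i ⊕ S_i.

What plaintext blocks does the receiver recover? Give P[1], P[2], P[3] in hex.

P[1] = 0x12, P[2] = 0xBF, P[3] = 0xE0

Only C[1] changed, to 0x5D. In OFB, a change in C_i flips the same bit in P_i only; the keystream is unaffected. Decrypting the received ciphertext:
P[1]: S = E(K, 0x01) = 0x4F; 0x5D ⊕ 0x4F = 0x12.
P[2]: S = E(K, 0x4F) = 0x9D; 0x22 ⊕ 0x9D = 0xBF.
P[3]: S = E(K, 0x9D) = 0xEB; 0x0B ⊕ 0xEB = 0xE0.
Blocks that differ from the original plaintext: P[1].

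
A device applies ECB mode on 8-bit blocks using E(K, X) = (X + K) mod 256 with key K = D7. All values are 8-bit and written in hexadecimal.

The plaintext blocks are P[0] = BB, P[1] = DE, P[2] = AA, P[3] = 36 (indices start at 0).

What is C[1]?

C[1] = B5

ECB encryption: C_i = E(K, P_i).
C[1]: E(K, DE) = B5.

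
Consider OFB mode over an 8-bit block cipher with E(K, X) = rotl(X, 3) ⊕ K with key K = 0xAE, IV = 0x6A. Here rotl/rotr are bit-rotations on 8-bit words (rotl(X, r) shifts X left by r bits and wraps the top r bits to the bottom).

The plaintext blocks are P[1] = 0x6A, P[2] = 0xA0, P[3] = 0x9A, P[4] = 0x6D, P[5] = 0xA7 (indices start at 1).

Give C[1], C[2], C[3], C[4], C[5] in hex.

C[1] = 0x97, C[2] = 0xE1, C[3] = 0x3E, C[4] = 0xE6, C[5] = 0x55

OFB encryption: S_i = E(K, S_{i−1}) with S_{0} = IV; C_i = P_i ⊕ S_i.
C[1]: S = E(K, 0x6A) = 0xFD; 0x6A ⊕ 0xFD = 0x97.
C[2]: S = E(K, 0xFD) = 0x41; 0xA0 ⊕ 0x41 = 0xE1.
C[3]: S = E(K, 0x41) = 0xA4; 0x9A ⊕ 0xA4 = 0x3E.
C[4]: S = E(K, 0xA4) = 0x8B; 0x6D ⊕ 0x8B = 0xE6.
C[5]: S = E(K, 0x8B) = 0xF2; 0xA7 ⊕ 0xF2 = 0x55.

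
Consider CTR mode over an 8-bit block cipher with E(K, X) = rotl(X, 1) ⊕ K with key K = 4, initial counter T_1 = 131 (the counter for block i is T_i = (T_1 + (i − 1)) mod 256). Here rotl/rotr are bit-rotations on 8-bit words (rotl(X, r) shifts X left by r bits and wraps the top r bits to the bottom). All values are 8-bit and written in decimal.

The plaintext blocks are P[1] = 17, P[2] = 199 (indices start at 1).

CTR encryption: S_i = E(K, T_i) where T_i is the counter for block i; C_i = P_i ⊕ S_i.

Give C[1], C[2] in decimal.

C[1] = 18, C[2] = 202

C[1]: T = 131, S = E(K, T) = 3; 17 ⊕ 3 = 18.
C[2]: T = 132, S = E(K, T) = 13; 199 ⊕ 13 = 202.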